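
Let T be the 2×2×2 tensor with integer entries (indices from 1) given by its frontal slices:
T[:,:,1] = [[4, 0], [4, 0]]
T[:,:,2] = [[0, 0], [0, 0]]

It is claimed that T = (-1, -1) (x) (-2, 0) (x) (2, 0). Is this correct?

Reconstruct entrywise from the claimed factors. For example, T[1,1,2] = 0 and Σₗ aₗ[1]bₗ[1]cₗ[2] = (-1)·(-2)·(0) = 0; checking all 8 entries, every one matches. The claim holds.

Yes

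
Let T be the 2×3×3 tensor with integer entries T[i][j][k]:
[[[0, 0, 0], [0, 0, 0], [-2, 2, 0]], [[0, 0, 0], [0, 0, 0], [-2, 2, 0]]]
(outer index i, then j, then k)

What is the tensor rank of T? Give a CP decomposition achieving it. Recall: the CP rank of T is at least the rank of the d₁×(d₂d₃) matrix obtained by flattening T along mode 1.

Lower bound: T ≠ 0 (e.g. T[0,2,0] = -2), so rank(T) ≥ 1.
Upper bound: if T = a (x) b (x) c then every fibre of T is a multiple of the corresponding factor, so read the factors off the fibres through the nonzero entry T[0,2,0] = -2.
The mode-1 fibre T[:,2,0] = [-2, -2] gives a = [1, 1] (primitive direction); the mode-2 fibre T[0,:,0] = [0, 0, -2] gives b = [0, 0, 1]; then c[k] = T[0,2,k] / (a[0]·b[2]) = [-2, 2, 0] / 1 = [-2, 2, 0].
Expanding [1, 1] (x) [0, 0, 1] (x) [-2, 2, 0] reproduces all 18 entries of T, so T = [1, 1] (x) [0, 0, 1] (x) [-2, 2, 0] and rank(T) ≤ 1.
These bounds meet, so rank(T) = 1.

rank(T) = 1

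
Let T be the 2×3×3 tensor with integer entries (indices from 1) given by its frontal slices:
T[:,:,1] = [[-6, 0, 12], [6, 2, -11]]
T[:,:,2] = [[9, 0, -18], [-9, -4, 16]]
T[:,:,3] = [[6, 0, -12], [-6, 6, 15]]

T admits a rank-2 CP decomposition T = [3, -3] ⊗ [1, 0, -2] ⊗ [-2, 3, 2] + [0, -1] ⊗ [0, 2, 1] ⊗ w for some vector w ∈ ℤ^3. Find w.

Subtract the known terms from T to get the rank-1 residual R = [0, -1] ⊗ [0, 2, 1] ⊗ w, so R[i,j,k] = a[i]·b[j]·w[k]. Pick indices with nonzero a[2]·b[2] = (-1)·(2) = -2. Only the fibre through (2,2,·) is needed: R[2,2,:] = T[2,2,:] − Σₗ aₗ[2]bₗ[2]cₗ = [2, -4, 6] − (-3)·(0)·[-2, 3, 2] = [2, -4, 6]. Then w[k] = R[2,2,k] / -2 for each k, giving w = [2, -4, 6] / -2 = [-1, 2, -3].

w = [-1, 2, -3]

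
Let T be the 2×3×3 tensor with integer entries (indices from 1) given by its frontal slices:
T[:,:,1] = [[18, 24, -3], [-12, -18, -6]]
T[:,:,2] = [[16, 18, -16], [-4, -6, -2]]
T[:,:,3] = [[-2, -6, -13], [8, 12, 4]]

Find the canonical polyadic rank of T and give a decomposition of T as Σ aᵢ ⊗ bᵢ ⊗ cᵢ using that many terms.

rank(T) = 2

Lower bound: the mode-3 unfolding of T (rows indexed by k, columns by (i,j) = (1,1), (1,2), (1,3), (2,1), (2,2), (2,3)) is [[18, 24, -3, -12, -18, -6], [16, 18, -16, -4, -6, -2], [-2, -6, -13, 8, 12, 4]].
There the 2×2 minor on rows k ∈ {1, 2}, columns (i,j) ∈ {(1,1), (1,2)} is det [[18, 24], [16, 18]] = -60 ≠ 0, so this unfolding has rank ≥ 2; CP rank is at least every unfolding rank, so rank(T) ≥ 2. (Flattening ranks never certify an upper bound on CP rank; for that we must actually write T with 2 rank-1 terms.)
Upper bound — finding two terms. Write S_k = T[:,:,k] for the frontal slices: S₁ = [[18, 24, -3], [-12, -18, -6]], S₂ = [[16, 18, -16], [-4, -6, -2]], S₃ = [[-2, -6, -13], [8, 12, 4]].
If T = a₁ ⊗ b₁ ⊗ c₁ + a₂ ⊗ b₂ ⊗ c₂ then each S_k = c₁[k]·a₁b₁ᵀ + c₂[k]·a₂b₂ᵀ. S₁ and S₂ are linearly independent, so a₁b₁ᵀ and a₂b₂ᵀ must span the same plane of matrices: they are the rank-1 matrices of the form x·S₁ + y·S₂.
The 2×2 minor of x·S₁ + y·S₂ on rows {1,2}, columns {1,2} is −36·x² − 84·xy − 24·y² = (-12)·(x + 2·y)(3·x + y), vanishing at (x:y) = (2:-1) and (1:-3).
M₁ = 2·S₁ − S₂ = [[20, 30, 10], [-20, -30, -10]] = 10·[1, -1][2, 3, 1]ᵀ and M₂ = S₁ − 3·S₂ = [[-30, -30, 45], [0, 0, 0]] = (-15)·[1, 0][2, 2, -3]ᵀ, so take a₁ = [1, -1], b₁ = [2, 3, 1], a₂ = [1, 0], b₂ = [2, 2, -3].
Each slice is an integer combination of E₁ = a₁b₁ᵀ and E₂ = a₂b₂ᵀ: S₁ = 6·E₁ + 3·E₂, S₂ = 2·E₁ + 6·E₂, S₃ = −4·E₁ + 3·E₂; reading off coefficients, c₁ = [6, 2, -4] and c₂ = [3, 6, 3].
Hence T = [1, -1] ⊗ [2, 3, 1] ⊗ [6, 2, -4] + [1, 0] ⊗ [2, 2, -3] ⊗ [3, 6, 3], so rank(T) ≤ 2.
These bounds meet, so rank(T) = 2.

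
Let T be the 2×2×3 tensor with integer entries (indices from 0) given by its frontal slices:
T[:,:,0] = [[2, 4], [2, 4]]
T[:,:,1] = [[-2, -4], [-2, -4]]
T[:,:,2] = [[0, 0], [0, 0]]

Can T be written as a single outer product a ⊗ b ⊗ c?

The mode-1 fibre T[:,0,0] = [2, 2] gives a = [1, 1] (primitive direction); the mode-2 fibre T[0,:,0] = [2, 4] gives b = [1, 2]; then c[k] = T[0,0,k] / (a[0]·b[0]) = [2, -2, 0] / 1 = [2, -2, 0].
Expanding [1, 1] ⊗ [1, 2] ⊗ [2, -2, 0] reproduces all 12 entries of T, so T = [1, 1] ⊗ [1, 2] ⊗ [2, -2, 0] and rank(T) ≤ 1.
Equivalently every frontal slice T[:,:,k] is c[k] times the rank-1 matrix [1, 1] ⊗ [1, 2]. So T has rank 1 (it is nonzero).

Yes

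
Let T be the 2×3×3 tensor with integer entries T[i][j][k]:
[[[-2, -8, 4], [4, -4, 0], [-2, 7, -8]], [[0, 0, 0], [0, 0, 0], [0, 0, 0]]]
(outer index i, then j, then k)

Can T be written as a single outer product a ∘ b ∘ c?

No

The mode-2 unfolding of T (rows indexed by j, columns by (i,k) = (0,0), (0,1), (0,2), (1,0), (1,1), (1,2)) is [[-2, -8, 4, 0, 0, 0], [4, -4, 0, 0, 0, 0], [-2, 7, -8, 0, 0, 0]].
There the 3×3 minor on rows j ∈ {0, 1, 2}, columns (i,k) ∈ {(0,0), (0,1), (0,2)} is det [[-2, -8, 4], [4, -4, 0], [-2, 7, -8]] = -240 ≠ 0, so this unfolding has rank ≥ 3; CP rank is at least every unfolding rank, so rank(T) ≥ 3.
In particular rank(T) ≥ 3 > 1, so T is not rank-1.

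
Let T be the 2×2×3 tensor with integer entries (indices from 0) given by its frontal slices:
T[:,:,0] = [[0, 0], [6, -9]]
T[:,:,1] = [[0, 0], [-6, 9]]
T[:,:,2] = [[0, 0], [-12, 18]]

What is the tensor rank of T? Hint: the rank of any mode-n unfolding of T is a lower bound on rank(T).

1

Lower bound: T ≠ 0 (e.g. T[1,0,0] = 6), so rank(T) ≥ 1.
Upper bound: the mode-1 fibre T[:,0,0] = [0, 6] gives a = (0, 1) (primitive direction); the mode-2 fibre T[1,:,0] = [6, -9] gives b = (2, -3); then c[k] = T[1,0,k] / (a[1]·b[0]) = [6, -6, -12] / 2 = (3, -3, -6).
Expanding (0, 1) ⊗ (2, -3) ⊗ (3, -3, -6) reproduces all 12 entries of T, so T = (0, 1) ⊗ (2, -3) ⊗ (3, -3, -6) and rank(T) ≤ 1.
These bounds meet, so rank(T) = 1.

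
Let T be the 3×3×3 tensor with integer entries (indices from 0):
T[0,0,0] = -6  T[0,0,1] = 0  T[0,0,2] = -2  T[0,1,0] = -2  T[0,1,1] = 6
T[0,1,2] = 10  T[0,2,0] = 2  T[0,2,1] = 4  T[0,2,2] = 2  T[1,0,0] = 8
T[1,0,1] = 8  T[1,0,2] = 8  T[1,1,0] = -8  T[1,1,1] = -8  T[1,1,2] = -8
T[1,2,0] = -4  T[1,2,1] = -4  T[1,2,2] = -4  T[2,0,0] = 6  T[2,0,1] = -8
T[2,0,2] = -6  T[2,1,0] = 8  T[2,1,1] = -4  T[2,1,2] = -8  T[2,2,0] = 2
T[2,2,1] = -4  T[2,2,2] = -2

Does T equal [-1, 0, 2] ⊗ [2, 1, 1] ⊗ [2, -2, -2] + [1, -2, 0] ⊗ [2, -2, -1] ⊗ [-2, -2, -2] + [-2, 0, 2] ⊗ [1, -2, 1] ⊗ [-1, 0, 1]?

Reconstruct entrywise from the claimed factors. For example, T[0,1,0] = -2 and Σₗ aₗ[0]bₗ[1]cₗ[0] = (-1)·(1)·(2) + (1)·(-2)·(-2) + (-2)·(-2)·(-1) = -2; checking all 27 entries, every one matches. The claim holds.

Yes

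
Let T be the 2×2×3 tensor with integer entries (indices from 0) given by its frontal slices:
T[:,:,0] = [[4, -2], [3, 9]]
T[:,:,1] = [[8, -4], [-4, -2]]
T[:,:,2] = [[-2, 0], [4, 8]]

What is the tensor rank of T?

Lower bound: the mode-3 unfolding of T (rows indexed by k, columns by (i,j) = (0,0), (0,1), (1,0), (1,1)) is [[4, -2, 3, 9], [8, -4, -4, -2], [-2, 0, 4, 8]].
There the 3×3 minor on rows k ∈ {0, 1, 2}, columns (i,j) ∈ {(0,0), (0,1), (1,0)} is det [[4, -2, 3], [8, -4, -4], [-2, 0, 4]] = -40 ≠ 0, so this unfolding has rank ≥ 3; CP rank is at least every unfolding rank, so rank(T) ≥ 3. (This is only a lower bound: in general the CP rank may exceed every unfolding rank, so we still need to exhibit 3 rank-1 terms summing to T.)
Upper bound: T is a sum of 3 rank-1 terms, T = [0, 1] (x) [1, 2] (x) [4, -2, 4] + [1, 0] (x) [1, 0] (x) [2, 4, -2] + [2, -1] (x) [1, -1] (x) [1, 2, 0] (one valid choice — decompositions are not unique — normalised so each a, b is primitive with positive first nonzero entry; check it by expanding all entries), so rank(T) ≤ 3.
These bounds meet, so rank(T) = 3.
Check entry T[0,1,0] = -2: (0)·(2)·(4) + (1)·(0)·(2) + (2)·(-1)·(1) = -2.

3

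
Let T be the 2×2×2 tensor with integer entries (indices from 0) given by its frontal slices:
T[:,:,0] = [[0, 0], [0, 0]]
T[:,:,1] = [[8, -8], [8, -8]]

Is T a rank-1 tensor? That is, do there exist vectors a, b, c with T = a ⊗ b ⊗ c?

Yes

If T = a ⊗ b ⊗ c then every fibre of T is a multiple of the corresponding factor, so read the factors off the fibres through the nonzero entry T[0,0,1] = 8.
The mode-1 fibre T[:,0,1] = [8, 8] gives a = [1, 1] (primitive direction); the mode-2 fibre T[0,:,1] = [8, -8] gives b = [1, -1]; then c[k] = T[0,0,k] / (a[0]·b[0]) = [0, 8] / 1 = [0, 8].
Expanding [1, 1] ⊗ [1, -1] ⊗ [0, 8] reproduces all 8 entries of T, so T = [1, 1] ⊗ [1, -1] ⊗ [0, 8] and rank(T) ≤ 1.
Equivalently every frontal slice T[:,:,k] is c[k] times the rank-1 matrix [1, 1] ⊗ [1, -1]. So T has rank 1 (it is nonzero).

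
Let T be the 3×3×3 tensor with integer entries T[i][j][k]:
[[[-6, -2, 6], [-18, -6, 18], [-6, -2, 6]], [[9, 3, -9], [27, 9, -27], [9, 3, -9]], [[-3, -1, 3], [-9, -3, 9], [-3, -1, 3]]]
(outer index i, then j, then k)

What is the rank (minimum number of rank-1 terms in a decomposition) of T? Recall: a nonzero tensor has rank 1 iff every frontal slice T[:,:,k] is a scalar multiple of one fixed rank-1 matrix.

Lower bound: T ≠ 0 (e.g. T[0,0,0] = -6), so rank(T) ≥ 1.
Upper bound: if T = a ⊗ b ⊗ c then every fibre of T is a multiple of the corresponding factor, so read the factors off the fibres through the nonzero entry T[0,0,0] = -6.
The mode-1 fibre T[:,0,0] = [-6, 9, -3] gives a = (2, -3, 1) (primitive direction); the mode-2 fibre T[0,:,0] = [-6, -18, -6] gives b = (1, 3, 1); then c[k] = T[0,0,k] / (a[0]·b[0]) = [-6, -2, 6] / 2 = (-3, -1, 3).
Expanding (2, -3, 1) ⊗ (1, 3, 1) ⊗ (-3, -1, 3) reproduces all 27 entries of T, so T = (2, -3, 1) ⊗ (1, 3, 1) ⊗ (-3, -1, 3) and rank(T) ≤ 1.
These bounds meet, so rank(T) = 1.
Check entry T[2,2,1] = -1: (1)·(1)·(-1) = -1.

1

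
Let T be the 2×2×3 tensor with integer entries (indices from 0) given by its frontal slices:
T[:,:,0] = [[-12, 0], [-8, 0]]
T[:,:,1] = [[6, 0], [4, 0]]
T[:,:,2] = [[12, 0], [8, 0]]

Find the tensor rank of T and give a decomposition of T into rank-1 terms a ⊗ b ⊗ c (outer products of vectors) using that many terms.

rank(T) = 1

Lower bound: T ≠ 0 (e.g. T[0,0,0] = -12), so rank(T) ≥ 1.
Upper bound: the mode-1 fibre T[:,0,0] = [-12, -8] gives a = [3, 2] (primitive direction); the mode-2 fibre T[0,:,0] = [-12, 0] gives b = [1, 0]; then c[k] = T[0,0,k] / (a[0]·b[0]) = [-12, 6, 12] / 3 = [-4, 2, 4].
Expanding [3, 2] ⊗ [1, 0] ⊗ [-4, 2, 4] reproduces all 12 entries of T, so T = [3, 2] ⊗ [1, 0] ⊗ [-4, 2, 4] and rank(T) ≤ 1.
These bounds meet, so rank(T) = 1.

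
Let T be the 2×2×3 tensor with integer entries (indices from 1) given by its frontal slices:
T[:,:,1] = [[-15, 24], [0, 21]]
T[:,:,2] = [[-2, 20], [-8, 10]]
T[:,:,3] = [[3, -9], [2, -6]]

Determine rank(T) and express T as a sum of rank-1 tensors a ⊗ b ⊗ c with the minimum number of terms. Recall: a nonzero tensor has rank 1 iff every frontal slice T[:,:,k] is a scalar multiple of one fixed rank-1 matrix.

Lower bound: in the mode-3 unfolding of T (rows indexed by k, columns by (i,j)) the 2×2 minor on rows k ∈ {1, 2}, columns (i,j) ∈ {(1,1), (1,2)} is det [[-15, 24], [-2, 20]] = -252 ≠ 0, so that unfolding has rank ≥ 2 and hence rank(T) ≥ 2 (CP rank is at least every unfolding rank, though it can be larger).
Upper bound: with S_k = T[:,:,k], the two rank-1 terms a₁b₁ᵀ, a₂b₂ᵀ are the rank-1 members of the pencil x·S₁ + y·S₂.
det(x·S₁ + y·S₂) is −315·x² + 140·y² = (-35)·(3·x − 2·y)(3·x + 2·y), vanishing at (x:y) = (2:3) and (2:-3).
M₁ = 2·S₁ + 3·S₂ = [[-36, 108], [-24, 72]] = (-12)·[3, 2][1, -3]ᵀ and M₂ = 2·S₁ − 3·S₂ = [[-24, -12], [24, 12]] = (-12)·[1, -1][2, 1]ᵀ, so take a₁ = [3, 2], b₁ = [1, -3], a₂ = [1, -1], b₂ = [2, 1].
Each slice is an integer combination of E₁ = a₁b₁ᵀ and E₂ = a₂b₂ᵀ: S₁ = −3·E₁ − 3·E₂, S₂ = −2·E₁ + 2·E₂, S₃ = E₁; reading off coefficients, c₁ = [-3, -2, 1] and c₂ = [-3, 2, 0].
Hence T = [3, 2] ⊗ [1, -3] ⊗ [-3, -2, 1] + [1, -1] ⊗ [2, 1] ⊗ [-3, 2, 0], so rank(T) ≤ 2.
These bounds meet, so rank(T) = 2.

rank(T) = 2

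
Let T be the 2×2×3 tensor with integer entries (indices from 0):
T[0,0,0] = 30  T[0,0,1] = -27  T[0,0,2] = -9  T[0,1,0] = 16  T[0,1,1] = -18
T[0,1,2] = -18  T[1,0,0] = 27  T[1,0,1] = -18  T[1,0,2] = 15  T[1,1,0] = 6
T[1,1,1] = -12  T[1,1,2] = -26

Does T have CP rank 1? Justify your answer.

No

The mode-2 unfolding of T (rows indexed by j, columns by (i,k) = (0,0), (0,1), (0,2), (1,0), (1,1), (1,2)) is [[30, -27, -9, 27, -18, 15], [16, -18, -18, 6, -12, -26]].
There the 2×2 minor on rows j ∈ {0, 1}, columns (i,k) ∈ {(0,0), (0,1)} is det [[30, -27], [16, -18]] = -108 ≠ 0, so this unfolding has rank ≥ 2; CP rank is at least every unfolding rank, so rank(T) ≥ 2.
In particular rank(T) ≥ 2 > 1, so T is not rank-1.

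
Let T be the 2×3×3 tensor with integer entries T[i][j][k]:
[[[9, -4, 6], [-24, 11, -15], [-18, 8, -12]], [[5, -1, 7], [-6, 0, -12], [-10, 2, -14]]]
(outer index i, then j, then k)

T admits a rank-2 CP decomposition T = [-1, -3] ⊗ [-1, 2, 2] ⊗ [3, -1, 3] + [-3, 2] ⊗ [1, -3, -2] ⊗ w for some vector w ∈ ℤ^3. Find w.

w = [-2, 1, -1]

Subtract the known terms from T to get the rank-1 residual R = [-3, 2] ⊗ [1, -3, -2] ⊗ w, so R[i,j,k] = a[i]·b[j]·w[k]. Pick indices with nonzero a[0]·b[0] = (-3)·(1) = -3. Only the fibre through (0,0,·) is needed: R[0,0,:] = T[0,0,:] − Σₗ aₗ[0]bₗ[0]cₗ = [9, -4, 6] − (-1)·(-1)·[3, -1, 3] = [6, -3, 3]. Then w[k] = R[0,0,k] / -3 for each k, giving w = [6, -3, 3] / -3 = [-2, 1, -1].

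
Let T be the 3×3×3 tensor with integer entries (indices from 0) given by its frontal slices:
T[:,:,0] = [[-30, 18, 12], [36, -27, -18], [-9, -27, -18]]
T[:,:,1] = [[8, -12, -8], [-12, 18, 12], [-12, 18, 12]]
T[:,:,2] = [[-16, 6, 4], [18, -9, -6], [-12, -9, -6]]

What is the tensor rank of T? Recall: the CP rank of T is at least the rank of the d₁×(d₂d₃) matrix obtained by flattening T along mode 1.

2

Lower bound: the mode-3 unfolding of T (rows indexed by k, columns by (i,j) = (0,0), (0,1), (0,2), (1,0), (1,1), (1,2), (2,0), (2,1), (2,2)) is [[-30, 18, 12, 36, -27, -18, -9, -27, -18], [8, -12, -8, -12, 18, 12, -12, 18, 12], [-16, 6, 4, 18, -9, -6, -12, -9, -6]].
There the 2×2 minor on rows k ∈ {0, 1}, columns (i,j) ∈ {(0,0), (0,1)} is det [[-30, 18], [8, -12]] = 216 ≠ 0, so this unfolding has rank ≥ 2; CP rank is at least every unfolding rank, so rank(T) ≥ 2. (Flattening ranks never certify an upper bound on CP rank; for that we must actually write T with 2 rank-1 terms.)
Upper bound — finding two terms. Write S_k = T[:,:,k] for the frontal slices: S₀ = [[-30, 18, 12], [36, -27, -18], [-9, -27, -18]], S₁ = [[8, -12, -8], [-12, 18, 12], [-12, 18, 12]], S₂ = [[-16, 6, 4], [18, -9, -6], [-12, -9, -6]].
If T = a₁ ⊗ b₁ ⊗ c₁ + a₂ ⊗ b₂ ⊗ c₂ then each S_k = c₁[k]·a₁b₁ᵀ + c₂[k]·a₂b₂ᵀ. S₀ and S₁ are linearly independent, so a₁b₁ᵀ and a₂b₂ᵀ must span the same plane of matrices: they are the rank-1 matrices of the form x·S₀ + y·S₁.
The 2×2 minor of x·S₀ + y·S₁ on rows {0,1}, columns {0,1} is 162·x² − 108·xy = 54·(3·x − 2·y)(x), vanishing at (x:y) = (2:3) and (0:1).
M₁ = 2·S₀ + 3·S₁ = [[-36, 0, 0], [36, 0, 0], [-54, 0, 0]] = (-18)·[2, -2, 3][1, 0, 0]ᵀ and M₂ = S₁ = [[8, -12, -8], [-12, 18, 12], [-12, 18, 12]] = 2·[2, -3, -3][2, -3, -2]ᵀ, so take a₁ = [2, -2, 3], b₁ = [1, 0, 0], a₂ = [2, -3, -3], b₂ = [2, -3, -2].
Each slice is an integer combination of E₁ = a₁b₁ᵀ and E₂ = a₂b₂ᵀ: S₀ = −9·E₁ − 3·E₂, S₁ = 2·E₂, S₂ = −6·E₁ − E₂; reading off coefficients, c₁ = [-9, 0, -6] and c₂ = [-3, 2, -1].
Hence T = [2, -2, 3] ⊗ [1, 0, 0] ⊗ [-9, 0, -6] + [2, -3, -3] ⊗ [2, -3, -2] ⊗ [-3, 2, -1], so rank(T) ≤ 2.
These bounds meet, so rank(T) = 2.
Check entry T[2,2,1] = 12: (3)·(0)·(0) + (-3)·(-2)·(2) = 12.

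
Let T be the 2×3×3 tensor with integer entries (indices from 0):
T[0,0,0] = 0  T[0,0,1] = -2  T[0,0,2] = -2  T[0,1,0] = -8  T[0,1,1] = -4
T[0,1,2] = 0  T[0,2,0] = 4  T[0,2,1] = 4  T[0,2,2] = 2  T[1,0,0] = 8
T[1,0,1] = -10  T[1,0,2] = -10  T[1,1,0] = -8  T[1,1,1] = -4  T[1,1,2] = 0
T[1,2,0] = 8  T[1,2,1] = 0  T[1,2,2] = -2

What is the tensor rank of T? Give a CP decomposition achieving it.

rank(T) = 3

Lower bound: the mode-2 unfolding of T (rows indexed by j, columns by (i,k) = (0,0), (0,1), (0,2), (1,0), (1,1), (1,2)) is [[0, -2, -2, 8, -10, -10], [-8, -4, 0, -8, -4, 0], [4, 4, 2, 8, 0, -2]].
There the 3×3 minor on rows j ∈ {0, 1, 2}, columns (i,k) ∈ {(0,0), (0,1), (1,0)} is det [[0, -2, 8], [-8, -4, -8], [4, 4, 8]] = -192 ≠ 0, so this unfolding has rank ≥ 3; CP rank is at least every unfolding rank, so rank(T) ≥ 3. (Flattening ranks never certify an upper bound on CP rank; for that we must actually write T with 3 rank-1 terms.)
Upper bound: T is a sum of 3 rank-1 terms, T = [0, 1] ⊗ [2, 0, 1] ⊗ [4, -4, -4] + [1, 1] ⊗ [0, 2, -1] ⊗ [-4, -4, -2] + [1, 1] ⊗ [1, -2, 0] ⊗ [0, -2, -2] (written with every a and b primitive with positive leading entry and the scale carried by c; CP decompositions are not unique, and this one is verified by expanding entrywise), so rank(T) ≤ 3.
These bounds meet, so rank(T) = 3.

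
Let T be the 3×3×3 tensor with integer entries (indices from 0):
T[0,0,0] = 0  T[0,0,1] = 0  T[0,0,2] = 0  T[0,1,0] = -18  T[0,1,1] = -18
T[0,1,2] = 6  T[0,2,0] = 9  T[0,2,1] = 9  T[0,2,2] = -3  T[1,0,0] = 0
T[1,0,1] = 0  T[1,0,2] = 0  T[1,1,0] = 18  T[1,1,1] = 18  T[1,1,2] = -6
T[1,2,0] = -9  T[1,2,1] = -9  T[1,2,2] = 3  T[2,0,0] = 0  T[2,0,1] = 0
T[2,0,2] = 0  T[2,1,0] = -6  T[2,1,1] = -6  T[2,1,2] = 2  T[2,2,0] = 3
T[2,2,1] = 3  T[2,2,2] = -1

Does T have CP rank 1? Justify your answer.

Yes

If T = a ⊗ b ⊗ c then every fibre of T is a multiple of the corresponding factor, so read the factors off the fibres through the nonzero entry T[0,1,0] = -18.
The mode-1 fibre T[:,1,0] = [-18, 18, -6] gives a = [3, -3, 1] (primitive direction); the mode-2 fibre T[0,:,0] = [0, -18, 9] gives b = [0, 2, -1]; then c[k] = T[0,1,k] / (a[0]·b[1]) = [-18, -18, 6] / 6 = [-3, -3, 1].
Expanding [3, -3, 1] ⊗ [0, 2, -1] ⊗ [-3, -3, 1] reproduces all 27 entries of T, so T = [3, -3, 1] ⊗ [0, 2, -1] ⊗ [-3, -3, 1] and rank(T) ≤ 1.
Equivalently every frontal slice T[:,:,k] is c[k] times the rank-1 matrix [3, -3, 1] ⊗ [0, 2, -1]. So T has rank 1 (it is nonzero).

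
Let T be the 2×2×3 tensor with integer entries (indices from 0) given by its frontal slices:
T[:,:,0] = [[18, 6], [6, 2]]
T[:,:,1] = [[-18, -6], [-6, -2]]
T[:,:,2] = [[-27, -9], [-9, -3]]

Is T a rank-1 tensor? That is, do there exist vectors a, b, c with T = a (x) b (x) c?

Yes

If T = a (x) b (x) c then every fibre of T is a multiple of the corresponding factor, so read the factors off the fibres through the nonzero entry T[0,0,0] = 18.
The mode-1 fibre T[:,0,0] = [18, 6] gives a = [3, 1] (primitive direction); the mode-2 fibre T[0,:,0] = [18, 6] gives b = [3, 1]; then c[k] = T[0,0,k] / (a[0]·b[0]) = [18, -18, -27] / 9 = [2, -2, -3].
Expanding [3, 1] (x) [3, 1] (x) [2, -2, -3] reproduces all 12 entries of T, so T = [3, 1] (x) [3, 1] (x) [2, -2, -3] and rank(T) ≤ 1.
Equivalently every frontal slice T[:,:,k] is c[k] times the rank-1 matrix [3, 1] (x) [3, 1]. So T has rank 1 (it is nonzero).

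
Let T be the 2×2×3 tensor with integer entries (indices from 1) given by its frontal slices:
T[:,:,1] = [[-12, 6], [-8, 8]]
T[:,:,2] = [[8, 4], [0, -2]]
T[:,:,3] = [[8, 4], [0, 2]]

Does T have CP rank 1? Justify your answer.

No

The mode-3 unfolding of T (rows indexed by k, columns by (i,j) = (1,1), (1,2), (2,1), (2,2)) is [[-12, 6, -8, 8], [8, 4, 0, -2], [8, 4, 0, 2]].
There the 3×3 minor on rows k ∈ {1, 2, 3}, columns (i,j) ∈ {(1,1), (1,2), (2,2)} is det [[-12, 6, 8], [8, 4, -2], [8, 4, 2]] = -384 ≠ 0, so this unfolding has rank ≥ 3; CP rank is at least every unfolding rank, so rank(T) ≥ 3.
In particular rank(T) ≥ 3 > 1, so T is not rank-1.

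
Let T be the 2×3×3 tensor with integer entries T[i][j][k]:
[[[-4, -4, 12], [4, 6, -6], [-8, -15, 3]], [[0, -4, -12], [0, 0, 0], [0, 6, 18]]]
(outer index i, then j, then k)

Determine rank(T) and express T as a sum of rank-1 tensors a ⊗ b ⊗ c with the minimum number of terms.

rank(T) = 2

Lower bound: the mode-3 unfolding of T (rows indexed by k, columns by (i,j) = (0,0), (0,1), (0,2), (1,0), (1,1), (1,2)) is [[-4, 4, -8, 0, 0, 0], [-4, 6, -15, -4, 0, 6], [12, -6, 3, -12, 0, 18]].
There the 2×2 minor on rows k ∈ {0, 1}, columns (i,j) ∈ {(0,0), (0,1)} is det [[-4, 4], [-4, 6]] = -8 ≠ 0, so this unfolding has rank ≥ 2; CP rank is at least every unfolding rank, so rank(T) ≥ 2. (Unfolding ranks only ever bound the CP rank from below — rank(T) can be strictly larger than all of them — so the matching upper bound has to come from an explicit 2-term decomposition.)
Upper bound — finding two terms. Write S_k = T[:,:,k] for the frontal slices: S₀ = [[-4, 4, -8], [0, 0, 0]], S₁ = [[-4, 6, -15], [-4, 0, 6]], S₂ = [[12, -6, 3], [-12, 0, 18]].
If T = a₁ ⊗ b₁ ⊗ c₁ + a₂ ⊗ b₂ ⊗ c₂ then each S_k = c₁[k]·a₁b₁ᵀ + c₂[k]·a₂b₂ᵀ. S₀ and S₁ are linearly independent, so a₁b₁ᵀ and a₂b₂ᵀ must span the same plane of matrices: they are the rank-1 matrices of the form x·S₀ + y·S₁.
The 2×2 minor of x·S₀ + y·S₁ on rows {0,1}, columns {0,1} is 16·xy + 24·y² = 8·(2·x + 3·y)(y), vanishing at (x:y) = (3:-2) and (1:0).
M₁ = 3·S₀ − 2·S₁ = [[-4, 0, 6], [8, 0, -12]] = (-2)·[1, -2][2, 0, -3]ᵀ and M₂ = S₀ = [[-4, 4, -8], [0, 0, 0]] = (-4)·[1, 0][1, -1, 2]ᵀ, so take a₁ = [1, -2], b₁ = [2, 0, -3], a₂ = [1, 0], b₂ = [1, -1, 2].
Each slice is an integer combination of E₁ = a₁b₁ᵀ and E₂ = a₂b₂ᵀ: S₀ = −4·E₂, S₁ = E₁ − 6·E₂, S₂ = 3·E₁ + 6·E₂; reading off coefficients, c₁ = [0, 1, 3] and c₂ = [-4, -6, 6].
Hence T = [1, -2] ⊗ [2, 0, -3] ⊗ [0, 1, 3] + [1, 0] ⊗ [1, -1, 2] ⊗ [-4, -6, 6], so rank(T) ≤ 2.
These bounds meet, so rank(T) = 2.
Check entry T[0,2,2] = 3: (1)·(-3)·(3) + (1)·(2)·(6) = 3.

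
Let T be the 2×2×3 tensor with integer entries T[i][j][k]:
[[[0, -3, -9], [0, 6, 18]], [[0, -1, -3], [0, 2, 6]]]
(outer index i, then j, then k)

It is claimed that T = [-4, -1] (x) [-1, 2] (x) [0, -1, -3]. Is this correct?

Reconstruct entry (0,0,1) from the claimed factors: Σₗ aₗ[0]bₗ[0]cₗ[1] = (-4)·(-1)·(-1) = -4, but T[0,0,1] = -3. The claim is false.

No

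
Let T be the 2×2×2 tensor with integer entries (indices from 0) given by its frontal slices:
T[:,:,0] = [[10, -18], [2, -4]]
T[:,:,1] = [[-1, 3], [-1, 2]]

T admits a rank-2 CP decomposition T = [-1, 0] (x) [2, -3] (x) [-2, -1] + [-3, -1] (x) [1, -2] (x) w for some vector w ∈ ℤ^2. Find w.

w = [-2, 1]

Subtract the known terms from T to get the rank-1 residual R = [-3, -1] (x) [1, -2] (x) w, so R[i,j,k] = a[i]·b[j]·w[k]. Pick indices with nonzero a[0]·b[0] = (-3)·(1) = -3. Only the fibre through (0,0,·) is needed: R[0,0,:] = T[0,0,:] − Σₗ aₗ[0]bₗ[0]cₗ = [10, -1] − (-1)·(2)·[-2, -1] = [6, -3]. Then w[k] = R[0,0,k] / -3 for each k, giving w = [6, -3] / -3 = [-2, 1].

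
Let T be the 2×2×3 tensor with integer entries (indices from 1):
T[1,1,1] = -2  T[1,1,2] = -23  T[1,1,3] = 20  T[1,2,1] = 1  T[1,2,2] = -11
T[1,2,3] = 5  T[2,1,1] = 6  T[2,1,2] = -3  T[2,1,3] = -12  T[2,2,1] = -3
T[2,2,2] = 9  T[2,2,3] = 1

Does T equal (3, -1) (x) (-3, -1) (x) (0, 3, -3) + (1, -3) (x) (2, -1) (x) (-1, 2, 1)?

No

Reconstruct entry (1,1,3) from the claimed factors: Σₗ aₗ[1]bₗ[1]cₗ[3] = (3)·(-3)·(-3) + (1)·(2)·(1) = 29, but T[1,1,3] = 20. The claim is false.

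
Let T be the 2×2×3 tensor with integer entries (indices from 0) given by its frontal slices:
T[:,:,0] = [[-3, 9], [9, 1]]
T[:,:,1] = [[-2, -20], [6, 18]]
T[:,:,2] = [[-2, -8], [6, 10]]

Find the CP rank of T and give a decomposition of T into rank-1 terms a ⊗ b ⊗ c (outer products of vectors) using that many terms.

Lower bound: in the mode-1 unfolding of T (rows indexed by i, columns by (j,k)) the 2×2 minor on rows i ∈ {0, 1}, columns (j,k) ∈ {(0,0), (1,0)} is det [[-3, 9], [9, 1]] = -84 ≠ 0, so that unfolding has rank ≥ 2 and hence rank(T) ≥ 2 (CP rank is at least every unfolding rank, though it can be larger).
Upper bound: with S_k = T[:,:,k], the two rank-1 terms a₁b₁ᵀ, a₂b₂ᵀ are the rank-1 members of the pencil x·S₀ + y·S₁.
det(x·S₀ + y·S₁) is −84·x² + 70·xy + 84·y² = (-14)·(2·x − 3·y)(3·x + 2·y), vanishing at (x:y) = (3:2) and (2:-3).
M₁ = 3·S₀ + 2·S₁ = [[-13, -13], [39, 39]] = (-13)·(1, -3)(1, 1)ᵀ and M₂ = 2·S₀ − 3·S₁ = [[0, 78], [0, -52]] = 26·(3, -2)(0, 1)ᵀ, so take a₁ = (1, -3), b₁ = (1, 1), a₂ = (3, -2), b₂ = (0, 1).
Each slice is an integer combination of E₁ = a₁b₁ᵀ and E₂ = a₂b₂ᵀ: S₀ = −3·E₁ + 4·E₂, S₁ = −2·E₁ − 6·E₂, S₂ = −2·E₁ − 2·E₂; reading off coefficients, c₁ = (-3, -2, -2) and c₂ = (4, -6, -2).
Hence T = (1, -3) ⊗ (1, 1) ⊗ (-3, -2, -2) + (3, -2) ⊗ (0, 1) ⊗ (4, -6, -2), so rank(T) ≤ 2.
These bounds meet, so rank(T) = 2.

rank(T) = 2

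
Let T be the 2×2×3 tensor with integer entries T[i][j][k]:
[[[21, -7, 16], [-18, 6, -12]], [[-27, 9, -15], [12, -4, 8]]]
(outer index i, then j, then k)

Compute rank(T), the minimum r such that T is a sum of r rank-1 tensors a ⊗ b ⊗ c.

2

Lower bound: the mode-2 unfolding of T (rows indexed by j, columns by (i,k) = (0,0), (0,1), (0,2), (1,0), (1,1), (1,2)) is [[21, -7, 16, -27, 9, -15], [-18, 6, -12, 12, -4, 8]].
There the 2×2 minor on rows j ∈ {0, 1}, columns (i,k) ∈ {(0,0), (0,2)} is det [[21, 16], [-18, -12]] = 36 ≠ 0, so this unfolding has rank ≥ 2; CP rank is at least every unfolding rank, so rank(T) ≥ 2. (Unfolding ranks only ever bound the CP rank from below — rank(T) can be strictly larger than all of them — so the matching upper bound has to come from an explicit 2-term decomposition.)
Upper bound — finding two terms. Write S_k = T[:,:,k] for the frontal slices: S₀ = [[21, -18], [-27, 12]], S₁ = [[-7, 6], [9, -4]], S₂ = [[16, -12], [-15, 8]].
If T = a₁ ⊗ b₁ ⊗ c₁ + a₂ ⊗ b₂ ⊗ c₂ then each S_k = c₁[k]·a₁b₁ᵀ + c₂[k]·a₂b₂ᵀ. S₀ and S₂ are linearly independent, so a₁b₁ᵀ and a₂b₂ᵀ must span the same plane of matrices: they are the rank-1 matrices of the form x·S₀ + y·S₂.
det(x·S₀ + y·S₂) is −234·x² − 234·xy − 52·y² = (-26)·(3·x + 2·y)(3·x + y), vanishing at (x:y) = (2:-3) and (1:-3).
M₁ = 2·S₀ − 3·S₂ = [[-6, 0], [-9, 0]] = (-3)·[2, 3][1, 0]ᵀ and M₂ = S₀ − 3·S₂ = [[-27, 18], [18, -12]] = (-3)·[3, -2][3, -2]ᵀ, so take a₁ = [2, 3], b₁ = [1, 0], a₂ = [3, -2], b₂ = [3, -2].
Each slice is an integer combination of E₁ = a₁b₁ᵀ and E₂ = a₂b₂ᵀ: S₀ = −3·E₁ + 3·E₂, S₁ = E₁ − E₂, S₂ = −E₁ + 2·E₂; reading off coefficients, c₁ = [-3, 1, -1] and c₂ = [3, -1, 2].
Hence T = [2, 3] ⊗ [1, 0] ⊗ [-3, 1, -1] + [3, -2] ⊗ [3, -2] ⊗ [3, -1, 2], so rank(T) ≤ 2.
These bounds meet, so rank(T) = 2.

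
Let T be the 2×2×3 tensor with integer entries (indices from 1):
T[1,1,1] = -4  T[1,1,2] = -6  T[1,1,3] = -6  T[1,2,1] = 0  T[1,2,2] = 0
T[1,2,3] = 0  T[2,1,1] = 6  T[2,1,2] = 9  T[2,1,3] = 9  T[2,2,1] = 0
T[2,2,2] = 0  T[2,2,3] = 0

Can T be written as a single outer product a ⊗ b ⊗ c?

If T = a ⊗ b ⊗ c then every fibre of T is a multiple of the corresponding factor, so read the factors off the fibres through the nonzero entry T[1,1,1] = -4.
The mode-1 fibre T[:,1,1] = [-4, 6] gives a = [2, -3] (primitive direction); the mode-2 fibre T[1,:,1] = [-4, 0] gives b = [1, 0]; then c[k] = T[1,1,k] / (a[1]·b[1]) = [-4, -6, -6] / 2 = [-2, -3, -3].
Expanding [2, -3] ⊗ [1, 0] ⊗ [-2, -3, -3] reproduces all 12 entries of T, so T = [2, -3] ⊗ [1, 0] ⊗ [-2, -3, -3] and rank(T) ≤ 1.
Equivalently every frontal slice T[:,:,k] is c[k] times the rank-1 matrix [2, -3] ⊗ [1, 0]. So T has rank 1 (it is nonzero).

Yes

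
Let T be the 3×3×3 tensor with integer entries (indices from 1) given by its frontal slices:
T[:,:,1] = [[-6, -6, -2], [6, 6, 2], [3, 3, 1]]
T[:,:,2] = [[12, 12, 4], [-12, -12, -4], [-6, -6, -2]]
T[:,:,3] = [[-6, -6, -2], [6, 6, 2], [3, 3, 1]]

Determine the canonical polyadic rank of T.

1

Lower bound: T ≠ 0 (e.g. T[1,1,1] = -6), so rank(T) ≥ 1.
Upper bound: if T = a (x) b (x) c then every fibre of T is a multiple of the corresponding factor, so read the factors off the fibres through the nonzero entry T[1,1,1] = -6.
The mode-1 fibre T[:,1,1] = [-6, 6, 3] gives a = (2, -2, -1) (primitive direction); the mode-2 fibre T[1,:,1] = [-6, -6, -2] gives b = (3, 3, 1); then c[k] = T[1,1,k] / (a[1]·b[1]) = [-6, 12, -6] / 6 = (-1, 2, -1).
Expanding (2, -2, -1) (x) (3, 3, 1) (x) (-1, 2, -1) reproduces all 27 entries of T, so T = (2, -2, -1) (x) (3, 3, 1) (x) (-1, 2, -1) and rank(T) ≤ 1.
These bounds meet, so rank(T) = 1.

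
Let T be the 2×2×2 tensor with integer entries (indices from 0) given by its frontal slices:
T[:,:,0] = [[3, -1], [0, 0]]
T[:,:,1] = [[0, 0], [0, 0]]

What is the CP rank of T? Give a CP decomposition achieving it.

Lower bound: T ≠ 0 (e.g. T[0,0,0] = 3), so rank(T) ≥ 1.
Upper bound: if T = a (x) b (x) c then every fibre of T is a multiple of the corresponding factor, so read the factors off the fibres through the nonzero entry T[0,0,0] = 3.
The mode-1 fibre T[:,0,0] = [3, 0] gives a = [1, 0] (primitive direction); the mode-2 fibre T[0,:,0] = [3, -1] gives b = [3, -1]; then c[k] = T[0,0,k] / (a[0]·b[0]) = [3, 0] / 3 = [1, 0].
Expanding [1, 0] (x) [3, -1] (x) [1, 0] reproduces all 8 entries of T, so T = [1, 0] (x) [3, -1] (x) [1, 0] and rank(T) ≤ 1.
These bounds meet, so rank(T) = 1.

rank(T) = 1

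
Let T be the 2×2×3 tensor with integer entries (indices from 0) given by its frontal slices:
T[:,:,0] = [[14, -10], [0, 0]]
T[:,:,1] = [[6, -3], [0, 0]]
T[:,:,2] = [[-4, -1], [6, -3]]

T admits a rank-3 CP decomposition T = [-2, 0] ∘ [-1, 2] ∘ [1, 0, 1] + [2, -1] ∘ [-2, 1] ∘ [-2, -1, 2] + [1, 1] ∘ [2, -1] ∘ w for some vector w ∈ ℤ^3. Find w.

Subtract the known terms from T to get the rank-1 residual R = [1, 1] ∘ [2, -1] ∘ w, so R[i,j,k] = a[i]·b[j]·w[k]. Pick indices with nonzero a[0]·b[0] = (1)·(2) = 2. Only the fibre through (0,0,·) is needed: R[0,0,:] = T[0,0,:] − Σₗ aₗ[0]bₗ[0]cₗ = [14, 6, -4] − (-2)·(-1)·[1, 0, 1] − (2)·(-2)·[-2, -1, 2] = [4, 2, 2]. Then w[k] = R[0,0,k] / 2 for each k, giving w = [4, 2, 2] / 2 = [2, 1, 1].

w = [2, 1, 1]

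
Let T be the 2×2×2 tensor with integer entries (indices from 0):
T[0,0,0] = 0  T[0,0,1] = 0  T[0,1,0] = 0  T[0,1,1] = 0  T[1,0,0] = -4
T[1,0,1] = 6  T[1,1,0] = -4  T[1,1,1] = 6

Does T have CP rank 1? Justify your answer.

If T = a ⊗ b ⊗ c then every fibre of T is a multiple of the corresponding factor, so read the factors off the fibres through the nonzero entry T[1,0,0] = -4.
The mode-1 fibre T[:,0,0] = [0, -4] gives a = (0, 1) (primitive direction); the mode-2 fibre T[1,:,0] = [-4, -4] gives b = (1, 1); then c[k] = T[1,0,k] / (a[1]·b[0]) = [-4, 6] / 1 = (-4, 6).
Expanding (0, 1) ⊗ (1, 1) ⊗ (-4, 6) reproduces all 8 entries of T, so T = (0, 1) ⊗ (1, 1) ⊗ (-4, 6) and rank(T) ≤ 1.
Equivalently every frontal slice T[:,:,k] is c[k] times the rank-1 matrix (0, 1) ⊗ (1, 1). So T has rank 1 (it is nonzero).

Yes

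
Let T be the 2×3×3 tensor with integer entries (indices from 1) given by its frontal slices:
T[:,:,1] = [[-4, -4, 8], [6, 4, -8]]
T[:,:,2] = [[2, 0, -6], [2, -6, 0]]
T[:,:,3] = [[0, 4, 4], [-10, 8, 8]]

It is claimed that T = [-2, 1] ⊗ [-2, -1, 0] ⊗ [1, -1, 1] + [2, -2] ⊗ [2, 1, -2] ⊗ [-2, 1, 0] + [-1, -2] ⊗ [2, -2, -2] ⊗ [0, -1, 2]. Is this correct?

No

Reconstruct entry (1,2,1) from the claimed factors: Σₗ aₗ[1]bₗ[2]cₗ[1] = (-2)·(-1)·(1) + (2)·(1)·(-2) + (-1)·(-2)·(0) = -2, but T[1,2,1] = -4. The claim is false.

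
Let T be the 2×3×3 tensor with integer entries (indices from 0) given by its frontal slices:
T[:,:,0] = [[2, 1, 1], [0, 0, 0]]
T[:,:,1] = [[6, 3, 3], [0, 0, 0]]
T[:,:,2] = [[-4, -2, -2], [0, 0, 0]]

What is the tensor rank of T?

Lower bound: T ≠ 0 (e.g. T[0,0,0] = 2), so rank(T) ≥ 1.
Upper bound: if T = a (x) b (x) c then every fibre of T is a multiple of the corresponding factor, so read the factors off the fibres through the nonzero entry T[0,0,0] = 2.
The mode-1 fibre T[:,0,0] = [2, 0] gives a = (1, 0) (primitive direction); the mode-2 fibre T[0,:,0] = [2, 1, 1] gives b = (2, 1, 1); then c[k] = T[0,0,k] / (a[0]·b[0]) = [2, 6, -4] / 2 = (1, 3, -2).
Expanding (1, 0) (x) (2, 1, 1) (x) (1, 3, -2) reproduces all 18 entries of T, so T = (1, 0) (x) (2, 1, 1) (x) (1, 3, -2) and rank(T) ≤ 1.
These bounds meet, so rank(T) = 1.

1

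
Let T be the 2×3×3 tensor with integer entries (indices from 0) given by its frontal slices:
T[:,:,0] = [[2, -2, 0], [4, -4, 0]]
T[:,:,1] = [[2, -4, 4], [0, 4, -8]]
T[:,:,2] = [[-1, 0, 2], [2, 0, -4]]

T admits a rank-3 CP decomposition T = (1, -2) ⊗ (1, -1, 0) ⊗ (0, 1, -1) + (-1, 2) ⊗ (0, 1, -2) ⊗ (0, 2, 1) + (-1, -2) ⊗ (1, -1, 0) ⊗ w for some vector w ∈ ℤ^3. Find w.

Subtract the known terms from T to get the rank-1 residual R = (-1, -2) ⊗ (1, -1, 0) ⊗ w, so R[i,j,k] = a[i]·b[j]·w[k]. Pick indices with nonzero a[0]·b[0] = (-1)·(1) = -1. Only the fibre through (0,0,·) is needed: R[0,0,:] = T[0,0,:] − Σₗ aₗ[0]bₗ[0]cₗ = [2, 2, -1] − (1)·(1)·(0, 1, -1) − (-1)·(0)·(0, 2, 1) = [2, 1, 0]. Then w[k] = R[0,0,k] / -1 for each k, giving w = [2, 1, 0] / -1 = (-2, -1, 0).

w = (-2, -1, 0)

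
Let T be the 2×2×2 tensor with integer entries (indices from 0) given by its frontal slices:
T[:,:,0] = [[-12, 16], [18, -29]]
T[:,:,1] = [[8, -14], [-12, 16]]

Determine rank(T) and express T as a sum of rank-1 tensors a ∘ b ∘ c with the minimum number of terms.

rank(T) = 2

Lower bound: the mode-1 unfolding of T (rows indexed by i, columns by (j,k) = (0,0), (0,1), (1,0), (1,1)) is [[-12, 8, 16, -14], [18, -12, -29, 16]].
There the 2×2 minor on rows i ∈ {0, 1}, columns (j,k) ∈ {(0,0), (1,0)} is det [[-12, 16], [18, -29]] = 60 ≠ 0, so this unfolding has rank ≥ 2; CP rank is at least every unfolding rank, so rank(T) ≥ 2. (This is only a lower bound: in general the CP rank may exceed every unfolding rank, so we still need to exhibit 2 rank-1 terms summing to T.)
Upper bound — finding two terms. Write S_k = T[:,:,k] for the frontal slices: S₀ = [[-12, 16], [18, -29]], S₁ = [[8, -14], [-12, 16]].
If T = a₁ ∘ b₁ ∘ c₁ + a₂ ∘ b₂ ∘ c₂ then each S_k = c₁[k]·a₁b₁ᵀ + c₂[k]·a₂b₂ᵀ. S₀ and S₁ are linearly independent, so a₁b₁ᵀ and a₂b₂ᵀ must span the same plane of matrices: they are the rank-1 matrices of the form x·S₀ + y·S₁.
det(x·S₀ + y·S₁) is 60·x² + 20·xy − 40·y² = 20·(3·x − 2·y)(x + y), vanishing at (x:y) = (2:3) and (1:-1).
M₁ = 2·S₀ + 3·S₁ = [[0, -10], [0, -10]] = (-10)·(1, 1)(0, 1)ᵀ and M₂ = S₀ − S₁ = [[-20, 30], [30, -45]] = (-5)·(2, -3)(2, -3)ᵀ, so take a₁ = (1, 1), b₁ = (0, 1), a₂ = (2, -3), b₂ = (2, -3).
Each slice is an integer combination of E₁ = a₁b₁ᵀ and E₂ = a₂b₂ᵀ: S₀ = −2·E₁ − 3·E₂, S₁ = −2·E₁ + 2·E₂; reading off coefficients, c₁ = (-2, -2) and c₂ = (-3, 2).
Hence T = (1, 1) ∘ (0, 1) ∘ (-2, -2) + (2, -3) ∘ (2, -3) ∘ (-3, 2), so rank(T) ≤ 2.
These bounds meet, so rank(T) = 2.
Check entry T[1,1,1] = 16: (1)·(1)·(-2) + (-3)·(-3)·(2) = 16.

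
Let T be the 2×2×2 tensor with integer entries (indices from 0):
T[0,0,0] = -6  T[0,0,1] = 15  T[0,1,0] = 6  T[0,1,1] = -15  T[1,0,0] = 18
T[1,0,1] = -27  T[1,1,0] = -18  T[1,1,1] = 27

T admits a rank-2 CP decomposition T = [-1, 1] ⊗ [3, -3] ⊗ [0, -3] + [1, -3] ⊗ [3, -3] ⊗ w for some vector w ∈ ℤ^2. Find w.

w = [-2, 2]

Subtract the known terms from T to get the rank-1 residual R = [1, -3] ⊗ [3, -3] ⊗ w, so R[i,j,k] = a[i]·b[j]·w[k]. Pick indices with nonzero a[0]·b[0] = (1)·(3) = 3. Only the fibre through (0,0,·) is needed: R[0,0,:] = T[0,0,:] − Σₗ aₗ[0]bₗ[0]cₗ = [-6, 15] − (-1)·(3)·[0, -3] = [-6, 6]. Then w[k] = R[0,0,k] / 3 for each k, giving w = [-6, 6] / 3 = [-2, 2].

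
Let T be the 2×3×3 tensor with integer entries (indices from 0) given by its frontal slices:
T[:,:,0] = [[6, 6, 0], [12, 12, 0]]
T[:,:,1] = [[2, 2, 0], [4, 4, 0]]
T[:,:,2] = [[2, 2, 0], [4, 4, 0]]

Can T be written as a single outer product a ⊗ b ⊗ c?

The mode-1 fibre T[:,0,0] = [6, 12] gives a = [1, 2] (primitive direction); the mode-2 fibre T[0,:,0] = [6, 6, 0] gives b = [1, 1, 0]; then c[k] = T[0,0,k] / (a[0]·b[0]) = [6, 2, 2] / 1 = [6, 2, 2].
Expanding [1, 2] ⊗ [1, 1, 0] ⊗ [6, 2, 2] reproduces all 18 entries of T, so T = [1, 2] ⊗ [1, 1, 0] ⊗ [6, 2, 2] and rank(T) ≤ 1.
Equivalently every frontal slice T[:,:,k] is c[k] times the rank-1 matrix [1, 2] ⊗ [1, 1, 0]. So T has rank 1 (it is nonzero).

Yes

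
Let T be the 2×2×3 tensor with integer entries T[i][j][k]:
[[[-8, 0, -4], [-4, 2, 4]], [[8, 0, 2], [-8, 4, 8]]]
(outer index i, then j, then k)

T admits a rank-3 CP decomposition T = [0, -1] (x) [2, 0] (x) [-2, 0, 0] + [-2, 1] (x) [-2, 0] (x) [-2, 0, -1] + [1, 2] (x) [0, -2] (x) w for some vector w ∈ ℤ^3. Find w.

w = [2, -1, -2]

Subtract the known terms from T to get the rank-1 residual R = [1, 2] (x) [0, -2] (x) w, so R[i,j,k] = a[i]·b[j]·w[k]. Pick indices with nonzero a[0]·b[1] = (1)·(-2) = -2. Only the fibre through (0,1,·) is needed: R[0,1,:] = T[0,1,:] − Σₗ aₗ[0]bₗ[1]cₗ = [-4, 2, 4] − (0)·(0)·[-2, 0, 0] − (-2)·(0)·[-2, 0, -1] = [-4, 2, 4]. Then w[k] = R[0,1,k] / -2 for each k, giving w = [-4, 2, 4] / -2 = [2, -1, -2].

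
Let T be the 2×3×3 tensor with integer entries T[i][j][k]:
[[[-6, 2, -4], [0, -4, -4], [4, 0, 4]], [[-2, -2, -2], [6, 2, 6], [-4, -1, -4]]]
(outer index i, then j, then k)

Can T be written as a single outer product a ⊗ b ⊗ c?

No

The mode-3 unfolding of T (rows indexed by k, columns by (i,j) = (0,0), (0,1), (0,2), (1,0), (1,1), (1,2)) is [[-6, 0, 4, -2, 6, -4], [2, -4, 0, -2, 2, -1], [-4, -4, 4, -2, 6, -4]].
There the 3×3 minor on rows k ∈ {0, 1, 2}, columns (i,j) ∈ {(0,0), (0,1), (1,0)} is det [[-6, 0, -2], [2, -4, -2], [-4, -4, -2]] = 48 ≠ 0, so this unfolding has rank ≥ 3; CP rank is at least every unfolding rank, so rank(T) ≥ 3.
In particular rank(T) ≥ 3 > 1, so T is not rank-1.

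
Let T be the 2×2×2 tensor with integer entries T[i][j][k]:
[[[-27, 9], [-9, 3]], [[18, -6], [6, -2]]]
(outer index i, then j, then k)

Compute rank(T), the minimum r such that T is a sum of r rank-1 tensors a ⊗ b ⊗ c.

1

Lower bound: T ≠ 0 (e.g. T[0,0,0] = -27), so rank(T) ≥ 1.
Upper bound: if T = a ⊗ b ⊗ c then every fibre of T is a multiple of the corresponding factor, so read the factors off the fibres through the nonzero entry T[0,0,0] = -27.
The mode-1 fibre T[:,0,0] = [-27, 18] gives a = (3, -2) (primitive direction); the mode-2 fibre T[0,:,0] = [-27, -9] gives b = (3, 1); then c[k] = T[0,0,k] / (a[0]·b[0]) = [-27, 9] / 9 = (-3, 1).
Expanding (3, -2) ⊗ (3, 1) ⊗ (-3, 1) reproduces all 8 entries of T, so T = (3, -2) ⊗ (3, 1) ⊗ (-3, 1) and rank(T) ≤ 1.
These bounds meet, so rank(T) = 1.
Check entry T[1,1,0] = 6: (-2)·(1)·(-3) = 6.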